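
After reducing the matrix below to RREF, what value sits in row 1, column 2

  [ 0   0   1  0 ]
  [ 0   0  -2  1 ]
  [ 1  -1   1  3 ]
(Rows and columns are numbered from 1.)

-1

r1 ↔ r3
r2 ← -1/2·r2
r3 ← r3 − r2
r3 ← 2·r3
r2 ← r2 + 1/2·r3
r1 ← r1 − 3·r3
r1 ← r1 − r2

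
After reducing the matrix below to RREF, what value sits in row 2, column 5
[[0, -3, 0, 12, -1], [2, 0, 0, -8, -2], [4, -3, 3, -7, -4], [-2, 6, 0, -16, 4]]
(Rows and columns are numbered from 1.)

r1 <=> r2
  [  2   0  0   -8  -2 ]
  [  0  -3  0   12  -1 ]
  [  4  -3  3   -7  -4 ]
  [ -2   6  0  -16   4 ]
r1 := 1/2·r1
  [  1   0  0   -4  -1 ]
  [  0  -3  0   12  -1 ]
  [  4  -3  3   -7  -4 ]
  [ -2   6  0  -16   4 ]
r3 := r3 − 4·r1
  [  1   0  0   -4  -1 ]
  [  0  -3  0   12  -1 ]
  [  0  -3  3    9   0 ]
  [ -2   6  0  -16   4 ]
r4 := r4 + 2·r1
  [ 1   0  0   -4  -1 ]
  [ 0  -3  0   12  -1 ]
  [ 0  -3  3    9   0 ]
  [ 0   6  0  -24   2 ]
r2 := -1/3·r2
  [ 1   0  0   -4   -1 ]
  [ 0   1  0   -4  1/3 ]
  [ 0  -3  3    9    0 ]
  [ 0   6  0  -24    2 ]
r3 := r3 + 3·r2
  [ 1  0  0   -4   -1 ]
  [ 0  1  0   -4  1/3 ]
  [ 0  0  3   -3    1 ]
  [ 0  6  0  -24    2 ]
r4 := r4 − 6·r2
  [ 1  0  0  -4   -1 ]
  [ 0  1  0  -4  1/3 ]
  [ 0  0  3  -3    1 ]
  [ 0  0  0   0    0 ]
r3 := 1/3·r3
  [ 1  0  0  -4   -1 ]
  [ 0  1  0  -4  1/3 ]
  [ 0  0  1  -1  1/3 ]
  [ 0  0  0   0    0 ]

1/3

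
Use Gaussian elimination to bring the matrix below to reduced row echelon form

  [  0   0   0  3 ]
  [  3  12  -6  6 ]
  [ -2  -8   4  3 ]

[[1, 4, -2, 0], [0, 0, 0, 1], [0, 0, 0, 0]]

r1 ↔ r2
  [  3  12  -6  6 ]
  [  0   0   0  3 ]
  [ -2  -8   4  3 ]
r1 ← 1/3·r1
  [  1   4  -2  2 ]
  [  0   0   0  3 ]
  [ -2  -8   4  3 ]
r3 ← r3 + 2·r1
  [ 1  4  -2  2 ]
  [ 0  0   0  3 ]
  [ 0  0   0  7 ]
r2 ← 1/3·r2
  [ 1  4  -2  2 ]
  [ 0  0   0  1 ]
  [ 0  0   0  7 ]
r3 ← r3 − 7·r2
  [ 1  4  -2  2 ]
  [ 0  0   0  1 ]
  [ 0  0   0  0 ]
r1 ← r1 − 2·r2
  [ 1  4  -2  0 ]
  [ 0  0   0  1 ]
  [ 0  0   0  0 ]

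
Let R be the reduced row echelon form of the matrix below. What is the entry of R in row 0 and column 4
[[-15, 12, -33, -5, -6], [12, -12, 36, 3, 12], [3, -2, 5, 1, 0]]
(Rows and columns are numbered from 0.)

-2

Multiply R1 by -1/15.
  [  1  -4/5  11/5  1/3  2/5 ]
  [ 12   -12    36    3   12 ]
  [  3    -2     5    1    0 ]
Subtract 12 times R1 from R2.
  [ 1   -4/5  11/5  1/3   2/5 ]
  [ 0  -12/5  48/5   -1  36/5 ]
  [ 3     -2     5    1     0 ]
Subtract 3 times R1 from R3.
  [ 1   -4/5  11/5  1/3   2/5 ]
  [ 0  -12/5  48/5   -1  36/5 ]
  [ 0    2/5  -8/5    0  -6/5 ]
Multiply R2 by -5/12.
  [ 1  -4/5  11/5   1/3   2/5 ]
  [ 0     1    -4  5/12    -3 ]
  [ 0   2/5  -8/5     0  -6/5 ]
Subtract 2/5 times R2 from R3.
  [ 1  -4/5  11/5   1/3  2/5 ]
  [ 0     1    -4  5/12   -3 ]
  [ 0     0     0  -1/6    0 ]
Multiply R3 by -6.
  [ 1  -4/5  11/5   1/3  2/5 ]
  [ 0     1    -4  5/12   -3 ]
  [ 0     0     0     1    0 ]
Subtract 5/12 times R3 from R2.
  [ 1  -4/5  11/5  1/3  2/5 ]
  [ 0     1    -4    0   -3 ]
  [ 0     0     0    1    0 ]
Subtract 1/3 times R3 from R1.
  [ 1  -4/5  11/5  0  2/5 ]
  [ 0     1    -4  0   -3 ]
  [ 0     0     0  1    0 ]
Add 4/5 times R2 to R1.
  [ 1  0  -1  0  -2 ]
  [ 0  1  -4  0  -3 ]
  [ 0  0   0  1   0 ]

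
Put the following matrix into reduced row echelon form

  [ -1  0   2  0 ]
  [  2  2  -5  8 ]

R1 := -1·R1
  [ 1  0  -2  0 ]
  [ 2  2  -5  8 ]
R2 := R2 − 2·R1
  [ 1  0  -2  0 ]
  [ 0  2  -1  8 ]
R2 := 1/2·R2
  [ 1  0    -2  0 ]
  [ 0  1  -1/2  4 ]

[[1, 0, -2, 0], [0, 1, -1/2, 4]]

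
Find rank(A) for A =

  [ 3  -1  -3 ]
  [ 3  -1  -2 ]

r1 := 1/3·r1
  [ 1  -1/3  -1 ]
  [ 3    -1  -2 ]
r2 := r2 − 3·r1
  [ 1  -1/3  -1 ]
  [ 0     0   1 ]
r1 := r1 + r2
  [ 1  -1/3  0 ]
  [ 0     0  1 ]
The reduced form has 2 nonzero rows.

rank = 2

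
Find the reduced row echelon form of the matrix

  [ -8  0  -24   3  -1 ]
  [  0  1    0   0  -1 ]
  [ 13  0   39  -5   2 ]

Multiply ρ1 by -1/8.
Subtract 13 times ρ1 from ρ3.
Multiply ρ3 by -8.
Add 3/8 times ρ3 to ρ1.

[[1, 0, 3, 0, -1], [0, 1, 0, 0, -1], [0, 0, 0, 1, -3]]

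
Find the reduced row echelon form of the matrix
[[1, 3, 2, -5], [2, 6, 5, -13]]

Subtract 2 times ρ1 from ρ2.
  [ 1  3  2  -5 ]
  [ 0  0  1  -3 ]
Subtract 2 times ρ2 from ρ1.
  [ 1  3  0   1 ]
  [ 0  0  1  -3 ]

[[1, 3, 0, 1], [0, 0, 1, -3]]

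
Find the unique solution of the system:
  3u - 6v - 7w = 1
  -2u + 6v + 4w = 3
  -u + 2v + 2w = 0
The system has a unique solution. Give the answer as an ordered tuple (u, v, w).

(1, 3/2, -1)

Form the augmented matrix and row-reduce:
  [  3  -6  -7  |  1 ]
  [ -2   6   4  |  3 ]
  [ -1   2   2  |  0 ]
R1 → 1/3·R1
  [  1  -2  -7/3  |  1/3 ]
  [ -2   6     4  |    3 ]
  [ -1   2     2  |    0 ]
R2 → R2 + 2·R1
  [  1  -2  -7/3  |   1/3 ]
  [  0   2  -2/3  |  11/3 ]
  [ -1   2     2  |     0 ]
R3 → R3 + R1
  [ 1  -2  -7/3  |   1/3 ]
  [ 0   2  -2/3  |  11/3 ]
  [ 0   0  -1/3  |   1/3 ]
R2 → 1/2·R2
  [ 1  -2  -7/3  |   1/3 ]
  [ 0   1  -1/3  |  11/6 ]
  [ 0   0  -1/3  |   1/3 ]
R3 → -3·R3
  [ 1  -2  -7/3  |   1/3 ]
  [ 0   1  -1/3  |  11/6 ]
  [ 0   0     1  |    -1 ]
R2 → R2 + 1/3·R3
  [ 1  -2  -7/3  |  1/3 ]
  [ 0   1     0  |  3/2 ]
  [ 0   0     1  |   -1 ]
R1 → R1 + 7/3·R3
  [ 1  -2  0  |   -2 ]
  [ 0   1  0  |  3/2 ]
  [ 0   0  1  |   -1 ]
R1 → R1 + 2·R2
  [ 1  0  0  |    1 ]
  [ 0  1  0  |  3/2 ]
  [ 0  0  1  |   -1 ]
Reading off the last column: u = 1, v = 3/2, w = -1.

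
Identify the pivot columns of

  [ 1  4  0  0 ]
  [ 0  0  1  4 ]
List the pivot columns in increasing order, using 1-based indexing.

Pivot columns are the columns containing a leading 1.

1, 3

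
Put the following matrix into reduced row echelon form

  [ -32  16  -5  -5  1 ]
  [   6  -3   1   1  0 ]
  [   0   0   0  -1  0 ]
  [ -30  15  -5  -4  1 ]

[[1, -1/2, 0, 0, 0], [0, 0, 1, 0, 0], [0, 0, 0, 1, 0], [0, 0, 0, 0, 1]]

R1 -> -1/32·R1
  [   1  -1/2  5/32  5/32  -1/32 ]
  [   6    -3     1     1      0 ]
  [   0     0     0    -1      0 ]
  [ -30    15    -5    -4      1 ]
R2 -> R2 − 6·R1
  [   1  -1/2  5/32  5/32  -1/32 ]
  [   0     0  1/16  1/16   3/16 ]
  [   0     0     0    -1      0 ]
  [ -30    15    -5    -4      1 ]
R4 -> R4 + 30·R1
  [ 1  -1/2   5/32   5/32  -1/32 ]
  [ 0     0   1/16   1/16   3/16 ]
  [ 0     0      0     -1      0 ]
  [ 0     0  -5/16  11/16   1/16 ]
R2 -> 16·R2
  [ 1  -1/2   5/32   5/32  -1/32 ]
  [ 0     0      1      1      3 ]
  [ 0     0      0     -1      0 ]
  [ 0     0  -5/16  11/16   1/16 ]
R4 -> R4 + 5/16·R2
  [ 1  -1/2  5/32  5/32  -1/32 ]
  [ 0     0     1     1      3 ]
  [ 0     0     0    -1      0 ]
  [ 0     0     0     1      1 ]
R3 -> -1·R3
  [ 1  -1/2  5/32  5/32  -1/32 ]
  [ 0     0     1     1      3 ]
  [ 0     0     0     1      0 ]
  [ 0     0     0     1      1 ]
R4 -> R4 − R3
  [ 1  -1/2  5/32  5/32  -1/32 ]
  [ 0     0     1     1      3 ]
  [ 0     0     0     1      0 ]
  [ 0     0     0     0      1 ]
R2 -> R2 − 3·R4
  [ 1  -1/2  5/32  5/32  -1/32 ]
  [ 0     0     1     1      0 ]
  [ 0     0     0     1      0 ]
  [ 0     0     0     0      1 ]
R1 -> R1 + 1/32·R4
  [ 1  -1/2  5/32  5/32  0 ]
  [ 0     0     1     1  0 ]
  [ 0     0     0     1  0 ]
  [ 0     0     0     0  1 ]
R2 -> R2 − R3
  [ 1  -1/2  5/32  5/32  0 ]
  [ 0     0     1     0  0 ]
  [ 0     0     0     1  0 ]
  [ 0     0     0     0  1 ]
R1 -> R1 − 5/32·R3
  [ 1  -1/2  5/32  0  0 ]
  [ 0     0     1  0  0 ]
  [ 0     0     0  1  0 ]
  [ 0     0     0  0  1 ]
R1 -> R1 − 5/32·R2
  [ 1  -1/2  0  0  0 ]
  [ 0     0  1  0  0 ]
  [ 0     0  0  1  0 ]
  [ 0     0  0  0  1 ]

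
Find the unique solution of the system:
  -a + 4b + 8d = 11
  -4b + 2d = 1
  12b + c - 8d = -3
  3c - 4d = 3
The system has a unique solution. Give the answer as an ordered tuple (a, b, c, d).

(3, 1/2, 3, 3/2)

Form the augmented matrix and row-reduce:
  [ -1   4  0   8  |  11 ]
  [  0  -4  0   2  |   1 ]
  [  0  12  1  -8  |  -3 ]
  [  0   0  3  -4  |   3 ]
R1 := -1·R1
  [ 1  -4  0  -8  |  -11 ]
  [ 0  -4  0   2  |    1 ]
  [ 0  12  1  -8  |   -3 ]
  [ 0   0  3  -4  |    3 ]
R2 := -1/4·R2
  [ 1  -4  0    -8  |   -11 ]
  [ 0   1  0  -1/2  |  -1/4 ]
  [ 0  12  1    -8  |    -3 ]
  [ 0   0  3    -4  |     3 ]
R3 := R3 − 12·R2
  [ 1  -4  0    -8  |   -11 ]
  [ 0   1  0  -1/2  |  -1/4 ]
  [ 0   0  1    -2  |     0 ]
  [ 0   0  3    -4  |     3 ]
R4 := R4 − 3·R3
  [ 1  -4  0    -8  |   -11 ]
  [ 0   1  0  -1/2  |  -1/4 ]
  [ 0   0  1    -2  |     0 ]
  [ 0   0  0     2  |     3 ]
R4 := 1/2·R4
  [ 1  -4  0    -8  |   -11 ]
  [ 0   1  0  -1/2  |  -1/4 ]
  [ 0   0  1    -2  |     0 ]
  [ 0   0  0     1  |   3/2 ]
R3 := R3 + 2·R4
  [ 1  -4  0    -8  |   -11 ]
  [ 0   1  0  -1/2  |  -1/4 ]
  [ 0   0  1     0  |     3 ]
  [ 0   0  0     1  |   3/2 ]
R2 := R2 + 1/2·R4
  [ 1  -4  0  -8  |  -11 ]
  [ 0   1  0   0  |  1/2 ]
  [ 0   0  1   0  |    3 ]
  [ 0   0  0   1  |  3/2 ]
R1 := R1 + 8·R4
  [ 1  -4  0  0  |    1 ]
  [ 0   1  0  0  |  1/2 ]
  [ 0   0  1  0  |    3 ]
  [ 0   0  0  1  |  3/2 ]
R1 := R1 + 4·R2
  [ 1  0  0  0  |    3 ]
  [ 0  1  0  0  |  1/2 ]
  [ 0  0  1  0  |    3 ]
  [ 0  0  0  1  |  3/2 ]
Reading off the last column: a = 3, b = 1/2, c = 3, d = 3/2.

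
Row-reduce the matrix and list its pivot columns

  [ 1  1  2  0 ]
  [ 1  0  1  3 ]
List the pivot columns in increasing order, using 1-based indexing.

1, 2

ρ2 ← ρ2 − ρ1
ρ2 ← -1·ρ2
ρ1 ← ρ1 − ρ2
Pivot columns are the columns containing a leading 1.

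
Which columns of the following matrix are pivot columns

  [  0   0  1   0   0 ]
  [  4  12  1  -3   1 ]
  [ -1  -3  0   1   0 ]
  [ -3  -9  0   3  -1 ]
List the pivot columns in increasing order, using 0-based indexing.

R1 <=> R2
  [  4  12  1  -3   1 ]
  [  0   0  1   0   0 ]
  [ -1  -3  0   1   0 ]
  [ -3  -9  0   3  -1 ]
R1 -> 1/4·R1
  [  1   3  1/4  -3/4  1/4 ]
  [  0   0    1     0    0 ]
  [ -1  -3    0     1    0 ]
  [ -3  -9    0     3   -1 ]
R3 -> R3 + R1
  [  1   3  1/4  -3/4  1/4 ]
  [  0   0    1     0    0 ]
  [  0   0  1/4   1/4  1/4 ]
  [ -3  -9    0     3   -1 ]
R4 -> R4 + 3·R1
  [ 1  3  1/4  -3/4   1/4 ]
  [ 0  0    1     0     0 ]
  [ 0  0  1/4   1/4   1/4 ]
  [ 0  0  3/4   3/4  -1/4 ]
R3 -> R3 − 1/4·R2
  [ 1  3  1/4  -3/4   1/4 ]
  [ 0  0    1     0     0 ]
  [ 0  0    0   1/4   1/4 ]
  [ 0  0  3/4   3/4  -1/4 ]
R4 -> R4 − 3/4·R2
  [ 1  3  1/4  -3/4   1/4 ]
  [ 0  0    1     0     0 ]
  [ 0  0    0   1/4   1/4 ]
  [ 0  0    0   3/4  -1/4 ]
R3 -> 4·R3
  [ 1  3  1/4  -3/4   1/4 ]
  [ 0  0    1     0     0 ]
  [ 0  0    0     1     1 ]
  [ 0  0    0   3/4  -1/4 ]
R4 -> R4 − 3/4·R3
  [ 1  3  1/4  -3/4  1/4 ]
  [ 0  0    1     0    0 ]
  [ 0  0    0     1    1 ]
  [ 0  0    0     0   -1 ]
R4 -> -1·R4
  [ 1  3  1/4  -3/4  1/4 ]
  [ 0  0    1     0    0 ]
  [ 0  0    0     1    1 ]
  [ 0  0    0     0    1 ]
R3 -> R3 − R4
  [ 1  3  1/4  -3/4  1/4 ]
  [ 0  0    1     0    0 ]
  [ 0  0    0     1    0 ]
  [ 0  0    0     0    1 ]
R1 -> R1 − 1/4·R4
  [ 1  3  1/4  -3/4  0 ]
  [ 0  0    1     0  0 ]
  [ 0  0    0     1  0 ]
  [ 0  0    0     0  1 ]
R1 -> R1 + 3/4·R3
  [ 1  3  1/4  0  0 ]
  [ 0  0    1  0  0 ]
  [ 0  0    0  1  0 ]
  [ 0  0    0  0  1 ]
R1 -> R1 − 1/4·R2
  [ 1  3  0  0  0 ]
  [ 0  0  1  0  0 ]
  [ 0  0  0  1  0 ]
  [ 0  0  0  0  1 ]
Pivot columns are the columns containing a leading 1.

0, 2, 3, 4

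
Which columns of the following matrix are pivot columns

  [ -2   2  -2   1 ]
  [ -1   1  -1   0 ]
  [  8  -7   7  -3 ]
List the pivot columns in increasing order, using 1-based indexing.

1, 2, 4

r1 ← -1/2·r1
  [  1  -1   1  -1/2 ]
  [ -1   1  -1     0 ]
  [  8  -7   7    -3 ]
r2 ← r2 + r1
  [ 1  -1  1  -1/2 ]
  [ 0   0  0  -1/2 ]
  [ 8  -7  7    -3 ]
r3 ← r3 − 8·r1
  [ 1  -1   1  -1/2 ]
  [ 0   0   0  -1/2 ]
  [ 0   1  -1     1 ]
r2 ↔ r3
  [ 1  -1   1  -1/2 ]
  [ 0   1  -1     1 ]
  [ 0   0   0  -1/2 ]
r3 ← -2·r3
  [ 1  -1   1  -1/2 ]
  [ 0   1  -1     1 ]
  [ 0   0   0     1 ]
r2 ← r2 − r3
  [ 1  -1   1  -1/2 ]
  [ 0   1  -1     0 ]
  [ 0   0   0     1 ]
r1 ← r1 + 1/2·r3
  [ 1  -1   1  0 ]
  [ 0   1  -1  0 ]
  [ 0   0   0  1 ]
r1 ← r1 + r2
  [ 1  0   0  0 ]
  [ 0  1  -1  0 ]
  [ 0  0   0  1 ]
Pivot columns are the columns containing a leading 1.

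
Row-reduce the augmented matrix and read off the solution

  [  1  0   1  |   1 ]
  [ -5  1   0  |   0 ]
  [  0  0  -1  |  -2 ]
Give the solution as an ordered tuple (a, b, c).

(-1, -5, 2)

r2 → r2 + 5·r1
r3 → -1·r3
r2 → r2 − 5·r3
r1 → r1 − r3
Reading off the last column: a = -1, b = -5, c = 2.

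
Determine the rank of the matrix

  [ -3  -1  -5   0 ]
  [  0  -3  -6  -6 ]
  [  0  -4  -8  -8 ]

r1 → -1/3·r1
  [ 1  1/3  5/3   0 ]
  [ 0   -3   -6  -6 ]
  [ 0   -4   -8  -8 ]
r2 → -1/3·r2
  [ 1  1/3  5/3   0 ]
  [ 0    1    2   2 ]
  [ 0   -4   -8  -8 ]
r3 → r3 + 4·r2
  [ 1  1/3  5/3  0 ]
  [ 0    1    2  2 ]
  [ 0    0    0  0 ]
r1 → r1 − 1/3·r2
  [ 1  0  1  -2/3 ]
  [ 0  1  2     2 ]
  [ 0  0  0     0 ]
The reduced form has 2 nonzero rows.

rank = 2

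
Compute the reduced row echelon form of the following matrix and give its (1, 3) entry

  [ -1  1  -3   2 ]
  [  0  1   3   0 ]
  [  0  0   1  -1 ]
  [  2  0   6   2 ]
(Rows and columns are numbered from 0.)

3

R1 -> -1·R1
  [ 1  -1  3  -2 ]
  [ 0   1  3   0 ]
  [ 0   0  1  -1 ]
  [ 2   0  6   2 ]
R4 -> R4 − 2·R1
  [ 1  -1  3  -2 ]
  [ 0   1  3   0 ]
  [ 0   0  1  -1 ]
  [ 0   2  0   6 ]
R4 -> R4 − 2·R2
  [ 1  -1   3  -2 ]
  [ 0   1   3   0 ]
  [ 0   0   1  -1 ]
  [ 0   0  -6   6 ]
R4 -> R4 + 6·R3
  [ 1  -1  3  -2 ]
  [ 0   1  3   0 ]
  [ 0   0  1  -1 ]
  [ 0   0  0   0 ]
R2 -> R2 − 3·R3
  [ 1  -1  3  -2 ]
  [ 0   1  0   3 ]
  [ 0   0  1  -1 ]
  [ 0   0  0   0 ]
R1 -> R1 − 3·R3
  [ 1  -1  0   1 ]
  [ 0   1  0   3 ]
  [ 0   0  1  -1 ]
  [ 0   0  0   0 ]
R1 -> R1 + R2
  [ 1  0  0   4 ]
  [ 0  1  0   3 ]
  [ 0  0  1  -1 ]
  [ 0  0  0   0 ]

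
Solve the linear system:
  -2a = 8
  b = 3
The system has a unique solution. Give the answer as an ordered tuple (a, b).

(-4, 3)

Form the augmented matrix and row-reduce:
  [ -2  0  |  8 ]
  [  0  1  |  3 ]
r1 → -1/2·r1
  [ 1  0  |  -4 ]
  [ 0  1  |   3 ]
Reading off the last column: a = -4, b = 3.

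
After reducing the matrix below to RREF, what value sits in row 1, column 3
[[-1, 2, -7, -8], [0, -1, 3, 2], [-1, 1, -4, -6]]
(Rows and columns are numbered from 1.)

R1 := -1·R1
  [  1  -2   7   8 ]
  [  0  -1   3   2 ]
  [ -1   1  -4  -6 ]
R3 := R3 + R1
  [ 1  -2  7  8 ]
  [ 0  -1  3  2 ]
  [ 0  -1  3  2 ]
R2 := -1·R2
  [ 1  -2   7   8 ]
  [ 0   1  -3  -2 ]
  [ 0  -1   3   2 ]
R3 := R3 + R2
  [ 1  -2   7   8 ]
  [ 0   1  -3  -2 ]
  [ 0   0   0   0 ]
R1 := R1 + 2·R2
  [ 1  0   1   4 ]
  [ 0  1  -3  -2 ]
  [ 0  0   0   0 ]

1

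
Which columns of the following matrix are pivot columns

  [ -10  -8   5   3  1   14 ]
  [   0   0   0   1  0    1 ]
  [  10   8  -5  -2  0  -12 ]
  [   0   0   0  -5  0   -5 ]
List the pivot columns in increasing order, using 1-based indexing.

Multiply R1 by -1/10.
  [  1  4/5  -1/2  -3/10  -1/10  -7/5 ]
  [  0    0     0      1      0     1 ]
  [ 10    8    -5     -2      0   -12 ]
  [  0    0     0     -5      0    -5 ]
Subtract 10 times R1 from R3.
  [ 1  4/5  -1/2  -3/10  -1/10  -7/5 ]
  [ 0    0     0      1      0     1 ]
  [ 0    0     0      1      1     2 ]
  [ 0    0     0     -5      0    -5 ]
Subtract R2 from R3.
  [ 1  4/5  -1/2  -3/10  -1/10  -7/5 ]
  [ 0    0     0      1      0     1 ]
  [ 0    0     0      0      1     1 ]
  [ 0    0     0     -5      0    -5 ]
Add 5 times R2 to R4.
  [ 1  4/5  -1/2  -3/10  -1/10  -7/5 ]
  [ 0    0     0      1      0     1 ]
  [ 0    0     0      0      1     1 ]
  [ 0    0     0      0      0     0 ]
Add 1/10 times R3 to R1.
  [ 1  4/5  -1/2  -3/10  0  -13/10 ]
  [ 0    0     0      1  0       1 ]
  [ 0    0     0      0  1       1 ]
  [ 0    0     0      0  0       0 ]
Add 3/10 times R2 to R1.
  [ 1  4/5  -1/2  0  0  -1 ]
  [ 0    0     0  1  0   1 ]
  [ 0    0     0  0  1   1 ]
  [ 0    0     0  0  0   0 ]
Pivot columns are the columns containing a leading 1.

1, 4, 5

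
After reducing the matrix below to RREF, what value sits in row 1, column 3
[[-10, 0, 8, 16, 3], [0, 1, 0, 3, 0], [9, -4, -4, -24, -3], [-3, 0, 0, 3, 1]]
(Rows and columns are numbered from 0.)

3

ρ1 -> -1/10·ρ1
  [  1   0  -4/5  -8/5  -3/10 ]
  [  0   1     0     3      0 ]
  [  9  -4    -4   -24     -3 ]
  [ -3   0     0     3      1 ]
ρ3 -> ρ3 − 9·ρ1
  [  1   0  -4/5   -8/5  -3/10 ]
  [  0   1     0      3      0 ]
  [  0  -4  16/5  -48/5  -3/10 ]
  [ -3   0     0      3      1 ]
ρ4 -> ρ4 + 3·ρ1
  [ 1   0   -4/5   -8/5  -3/10 ]
  [ 0   1      0      3      0 ]
  [ 0  -4   16/5  -48/5  -3/10 ]
  [ 0   0  -12/5   -9/5   1/10 ]
ρ3 -> ρ3 + 4·ρ2
  [ 1  0   -4/5  -8/5  -3/10 ]
  [ 0  1      0     3      0 ]
  [ 0  0   16/5  12/5  -3/10 ]
  [ 0  0  -12/5  -9/5   1/10 ]
ρ3 -> 5/16·ρ3
  [ 1  0   -4/5  -8/5  -3/10 ]
  [ 0  1      0     3      0 ]
  [ 0  0      1   3/4  -3/32 ]
  [ 0  0  -12/5  -9/5   1/10 ]
ρ4 -> ρ4 + 12/5·ρ3
  [ 1  0  -4/5  -8/5  -3/10 ]
  [ 0  1     0     3      0 ]
  [ 0  0     1   3/4  -3/32 ]
  [ 0  0     0     0   -1/8 ]
ρ4 -> -8·ρ4
  [ 1  0  -4/5  -8/5  -3/10 ]
  [ 0  1     0     3      0 ]
  [ 0  0     1   3/4  -3/32 ]
  [ 0  0     0     0      1 ]
ρ3 -> ρ3 + 3/32·ρ4
  [ 1  0  -4/5  -8/5  -3/10 ]
  [ 0  1     0     3      0 ]
  [ 0  0     1   3/4      0 ]
  [ 0  0     0     0      1 ]
ρ1 -> ρ1 + 3/10·ρ4
  [ 1  0  -4/5  -8/5  0 ]
  [ 0  1     0     3  0 ]
  [ 0  0     1   3/4  0 ]
  [ 0  0     0     0  1 ]
ρ1 -> ρ1 + 4/5·ρ3
  [ 1  0  0   -1  0 ]
  [ 0  1  0    3  0 ]
  [ 0  0  1  3/4  0 ]
  [ 0  0  0    0  1 ]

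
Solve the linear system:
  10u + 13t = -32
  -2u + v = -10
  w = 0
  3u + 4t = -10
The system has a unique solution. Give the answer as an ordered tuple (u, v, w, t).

Form the augmented matrix and row-reduce:
  [ 10  0  0  13  |  -32 ]
  [ -2  1  0   0  |  -10 ]
  [  0  0  1   0  |    0 ]
  [  3  0  0   4  |  -10 ]
R1 -> 1/10·R1
  [  1  0  0  13/10  |  -16/5 ]
  [ -2  1  0      0  |    -10 ]
  [  0  0  1      0  |      0 ]
  [  3  0  0      4  |    -10 ]
R2 -> R2 + 2·R1
  [ 1  0  0  13/10  |  -16/5 ]
  [ 0  1  0   13/5  |  -82/5 ]
  [ 0  0  1      0  |      0 ]
  [ 3  0  0      4  |    -10 ]
R4 -> R4 − 3·R1
  [ 1  0  0  13/10  |  -16/5 ]
  [ 0  1  0   13/5  |  -82/5 ]
  [ 0  0  1      0  |      0 ]
  [ 0  0  0   1/10  |   -2/5 ]
R4 -> 10·R4
  [ 1  0  0  13/10  |  -16/5 ]
  [ 0  1  0   13/5  |  -82/5 ]
  [ 0  0  1      0  |      0 ]
  [ 0  0  0      1  |     -4 ]
R2 -> R2 − 13/5·R4
  [ 1  0  0  13/10  |  -16/5 ]
  [ 0  1  0      0  |     -6 ]
  [ 0  0  1      0  |      0 ]
  [ 0  0  0      1  |     -4 ]
R1 -> R1 − 13/10·R4
  [ 1  0  0  0  |   2 ]
  [ 0  1  0  0  |  -6 ]
  [ 0  0  1  0  |   0 ]
  [ 0  0  0  1  |  -4 ]
Reading off the last column: u = 2, v = -6, w = 0, t = -4.

(2, -6, 0, -4)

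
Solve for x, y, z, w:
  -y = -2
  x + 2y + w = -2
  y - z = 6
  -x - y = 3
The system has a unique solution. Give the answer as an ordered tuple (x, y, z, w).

(-5, 2, -4, -1)

Form the augmented matrix and row-reduce:
  [  0  -1   0  0  |  -2 ]
  [  1   2   0  1  |  -2 ]
  [  0   1  -1  0  |   6 ]
  [ -1  -1   0  0  |   3 ]
Swap ρ1 and ρ2.
Add ρ1 to ρ4.
Multiply ρ2 by -1.
Subtract ρ2 from ρ3.
Subtract ρ2 from ρ4.
Multiply ρ3 by -1.
Subtract ρ4 from ρ1.
Subtract 2 times ρ2 from ρ1.
Reading off the last column: x = -5, y = 2, z = -4, w = -1.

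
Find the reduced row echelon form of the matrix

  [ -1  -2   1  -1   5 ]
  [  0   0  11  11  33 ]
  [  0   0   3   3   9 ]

[[1, 2, 0, 2, -2], [0, 0, 1, 1, 3], [0, 0, 0, 0, 0]]

R1 ← -1·R1
  [ 1  2  -1   1  -5 ]
  [ 0  0  11  11  33 ]
  [ 0  0   3   3   9 ]
R2 ← 1/11·R2
  [ 1  2  -1  1  -5 ]
  [ 0  0   1  1   3 ]
  [ 0  0   3  3   9 ]
R3 ← R3 − 3·R2
  [ 1  2  -1  1  -5 ]
  [ 0  0   1  1   3 ]
  [ 0  0   0  0   0 ]
R1 ← R1 + R2
  [ 1  2  0  2  -2 ]
  [ 0  0  1  1   3 ]
  [ 0  0  0  0   0 ]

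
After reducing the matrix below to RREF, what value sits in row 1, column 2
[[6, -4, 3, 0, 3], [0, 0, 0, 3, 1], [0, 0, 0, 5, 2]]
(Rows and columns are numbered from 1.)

Multiply ρ1 by 1/6.
  [ 1  -2/3  1/2  0  1/2 ]
  [ 0     0    0  3    1 ]
  [ 0     0    0  5    2 ]
Multiply ρ2 by 1/3.
  [ 1  -2/3  1/2  0  1/2 ]
  [ 0     0    0  1  1/3 ]
  [ 0     0    0  5    2 ]
Subtract 5 times ρ2 from ρ3.
  [ 1  -2/3  1/2  0  1/2 ]
  [ 0     0    0  1  1/3 ]
  [ 0     0    0  0  1/3 ]
Multiply ρ3 by 3.
  [ 1  -2/3  1/2  0  1/2 ]
  [ 0     0    0  1  1/3 ]
  [ 0     0    0  0    1 ]
Subtract 1/3 times ρ3 from ρ2.
  [ 1  -2/3  1/2  0  1/2 ]
  [ 0     0    0  1    0 ]
  [ 0     0    0  0    1 ]
Subtract 1/2 times ρ3 from ρ1.
  [ 1  -2/3  1/2  0  0 ]
  [ 0     0    0  1  0 ]
  [ 0     0    0  0  1 ]

-2/3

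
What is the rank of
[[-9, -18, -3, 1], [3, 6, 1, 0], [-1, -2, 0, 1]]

rank = 3

r1 -> -1/9·r1
  [  1   2  1/3  -1/9 ]
  [  3   6    1     0 ]
  [ -1  -2    0     1 ]
r2 -> r2 − 3·r1
  [  1   2  1/3  -1/9 ]
  [  0   0    0   1/3 ]
  [ -1  -2    0     1 ]
r3 -> r3 + r1
  [ 1  2  1/3  -1/9 ]
  [ 0  0    0   1/3 ]
  [ 0  0  1/3   8/9 ]
r2 ↔ r3
  [ 1  2  1/3  -1/9 ]
  [ 0  0  1/3   8/9 ]
  [ 0  0    0   1/3 ]
r2 -> 3·r2
  [ 1  2  1/3  -1/9 ]
  [ 0  0    1   8/3 ]
  [ 0  0    0   1/3 ]
r3 -> 3·r3
  [ 1  2  1/3  -1/9 ]
  [ 0  0    1   8/3 ]
  [ 0  0    0     1 ]
r2 -> r2 − 8/3·r3
  [ 1  2  1/3  -1/9 ]
  [ 0  0    1     0 ]
  [ 0  0    0     1 ]
r1 -> r1 + 1/9·r3
  [ 1  2  1/3  0 ]
  [ 0  0    1  0 ]
  [ 0  0    0  1 ]
r1 -> r1 − 1/3·r2
  [ 1  2  0  0 ]
  [ 0  0  1  0 ]
  [ 0  0  0  1 ]
The reduced form has 3 nonzero rows.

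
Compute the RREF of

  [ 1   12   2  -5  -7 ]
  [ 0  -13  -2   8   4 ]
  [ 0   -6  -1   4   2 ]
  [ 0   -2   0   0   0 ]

[[1, 0, 0, 3, -3], [0, 1, 0, 0, 0], [0, 0, 1, -4, -2], [0, 0, 0, 0, 0]]

R2 ← -1/13·R2
  [ 1  12     2     -5     -7 ]
  [ 0   1  2/13  -8/13  -4/13 ]
  [ 0  -6    -1      4      2 ]
  [ 0  -2     0      0      0 ]
R3 ← R3 + 6·R2
  [ 1  12      2     -5     -7 ]
  [ 0   1   2/13  -8/13  -4/13 ]
  [ 0   0  -1/13   4/13   2/13 ]
  [ 0  -2      0      0      0 ]
R4 ← R4 + 2·R2
  [ 1  12      2      -5     -7 ]
  [ 0   1   2/13   -8/13  -4/13 ]
  [ 0   0  -1/13    4/13   2/13 ]
  [ 0   0   4/13  -16/13  -8/13 ]
R3 ← -13·R3
  [ 1  12     2      -5     -7 ]
  [ 0   1  2/13   -8/13  -4/13 ]
  [ 0   0     1      -4     -2 ]
  [ 0   0  4/13  -16/13  -8/13 ]
R4 ← R4 − 4/13·R3
  [ 1  12     2     -5     -7 ]
  [ 0   1  2/13  -8/13  -4/13 ]
  [ 0   0     1     -4     -2 ]
  [ 0   0     0      0      0 ]
R2 ← R2 − 2/13·R3
  [ 1  12  2  -5  -7 ]
  [ 0   1  0   0   0 ]
  [ 0   0  1  -4  -2 ]
  [ 0   0  0   0   0 ]
R1 ← R1 − 2·R3
  [ 1  12  0   3  -3 ]
  [ 0   1  0   0   0 ]
  [ 0   0  1  -4  -2 ]
  [ 0   0  0   0   0 ]
R1 ← R1 − 12·R2
  [ 1  0  0   3  -3 ]
  [ 0  1  0   0   0 ]
  [ 0  0  1  -4  -2 ]
  [ 0  0  0   0   0 ]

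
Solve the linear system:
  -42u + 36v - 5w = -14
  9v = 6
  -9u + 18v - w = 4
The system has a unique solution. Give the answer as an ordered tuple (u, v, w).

(2/3, 2/3, 2)

Form the augmented matrix and row-reduce:
  [ -42  36  -5  |  -14 ]
  [   0   9   0  |    6 ]
  [  -9  18  -1  |    4 ]
r1 → -1/42·r1
  [  1  -6/7  5/42  |  1/3 ]
  [  0     9     0  |    6 ]
  [ -9    18    -1  |    4 ]
r3 → r3 + 9·r1
  [ 1  -6/7  5/42  |  1/3 ]
  [ 0     9     0  |    6 ]
  [ 0  72/7  1/14  |    7 ]
r2 → 1/9·r2
  [ 1  -6/7  5/42  |  1/3 ]
  [ 0     1     0  |  2/3 ]
  [ 0  72/7  1/14  |    7 ]
r3 → r3 − 72/7·r2
  [ 1  -6/7  5/42  |  1/3 ]
  [ 0     1     0  |  2/3 ]
  [ 0     0  1/14  |  1/7 ]
r3 → 14·r3
  [ 1  -6/7  5/42  |  1/3 ]
  [ 0     1     0  |  2/3 ]
  [ 0     0     1  |    2 ]
r1 → r1 − 5/42·r3
  [ 1  -6/7  0  |  2/21 ]
  [ 0     1  0  |   2/3 ]
  [ 0     0  1  |     2 ]
r1 → r1 + 6/7·r2
  [ 1  0  0  |  2/3 ]
  [ 0  1  0  |  2/3 ]
  [ 0  0  1  |    2 ]
Reading off the last column: u = 2/3, v = 2/3, w = 2.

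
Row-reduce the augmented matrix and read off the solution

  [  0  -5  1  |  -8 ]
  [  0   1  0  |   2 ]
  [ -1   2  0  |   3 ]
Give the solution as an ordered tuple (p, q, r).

(1, 2, 2)

R1 <-> R3
  [ -1   2  0  |   3 ]
  [  0   1  0  |   2 ]
  [  0  -5  1  |  -8 ]
R1 := -1·R1
  [ 1  -2  0  |  -3 ]
  [ 0   1  0  |   2 ]
  [ 0  -5  1  |  -8 ]
R3 := R3 + 5·R2
  [ 1  -2  0  |  -3 ]
  [ 0   1  0  |   2 ]
  [ 0   0  1  |   2 ]
R1 := R1 + 2·R2
  [ 1  0  0  |  1 ]
  [ 0  1  0  |  2 ]
  [ 0  0  1  |  2 ]
Reading off the last column: p = 1, q = 2, r = 2.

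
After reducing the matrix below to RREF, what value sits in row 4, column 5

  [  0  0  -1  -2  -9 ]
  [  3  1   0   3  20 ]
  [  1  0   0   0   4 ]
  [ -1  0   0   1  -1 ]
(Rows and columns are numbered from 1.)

3

r1 <-> r2
r1 -> 1/3·r1
r3 -> r3 − r1
r4 -> r4 + r1
r2 <-> r3
r2 -> -3·r2
r4 -> r4 − 1/3·r2
r3 -> -1·r3
r3 -> r3 − 2·r4
r2 -> r2 − 3·r4
r1 -> r1 − r4
r1 -> r1 − 1/3·r2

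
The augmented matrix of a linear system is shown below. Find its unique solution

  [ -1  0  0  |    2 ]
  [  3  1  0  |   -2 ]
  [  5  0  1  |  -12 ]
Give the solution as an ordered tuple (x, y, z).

R1 -> -1·R1
  [ 1  0  0  |   -2 ]
  [ 3  1  0  |   -2 ]
  [ 5  0  1  |  -12 ]
R2 -> R2 − 3·R1
  [ 1  0  0  |   -2 ]
  [ 0  1  0  |    4 ]
  [ 5  0  1  |  -12 ]
R3 -> R3 − 5·R1
  [ 1  0  0  |  -2 ]
  [ 0  1  0  |   4 ]
  [ 0  0  1  |  -2 ]
Reading off the last column: x = -2, y = 4, z = -2.

(-2, 4, -2)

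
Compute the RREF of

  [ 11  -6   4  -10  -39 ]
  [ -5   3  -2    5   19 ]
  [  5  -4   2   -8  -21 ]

[[1, 0, 0, 0, -1], [0, 1, 0, 3, 2], [0, 0, 1, 2, -4]]

R1 := 1/11·R1
  [  1  -6/11  4/11  -10/11  -39/11 ]
  [ -5      3    -2       5      19 ]
  [  5     -4     2      -8     -21 ]
R2 := R2 + 5·R1
  [ 1  -6/11   4/11  -10/11  -39/11 ]
  [ 0   3/11  -2/11    5/11   14/11 ]
  [ 5     -4      2      -8     -21 ]
R3 := R3 − 5·R1
  [ 1   -6/11   4/11  -10/11  -39/11 ]
  [ 0    3/11  -2/11    5/11   14/11 ]
  [ 0  -14/11   2/11  -38/11  -36/11 ]
R2 := 11/3·R2
  [ 1   -6/11  4/11  -10/11  -39/11 ]
  [ 0       1  -2/3     5/3    14/3 ]
  [ 0  -14/11  2/11  -38/11  -36/11 ]
R3 := R3 + 14/11·R2
  [ 1  -6/11  4/11  -10/11  -39/11 ]
  [ 0      1  -2/3     5/3    14/3 ]
  [ 0      0  -2/3    -4/3     8/3 ]
R3 := -3/2·R3
  [ 1  -6/11  4/11  -10/11  -39/11 ]
  [ 0      1  -2/3     5/3    14/3 ]
  [ 0      0     1       2      -4 ]
R2 := R2 + 2/3·R3
  [ 1  -6/11  4/11  -10/11  -39/11 ]
  [ 0      1     0       3       2 ]
  [ 0      0     1       2      -4 ]
R1 := R1 − 4/11·R3
  [ 1  -6/11  0  -18/11  -23/11 ]
  [ 0      1  0       3       2 ]
  [ 0      0  1       2      -4 ]
R1 := R1 + 6/11·R2
  [ 1  0  0  0  -1 ]
  [ 0  1  0  3   2 ]
  [ 0  0  1  2  -4 ]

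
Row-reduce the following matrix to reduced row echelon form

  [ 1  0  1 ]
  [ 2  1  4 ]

R2 -> R2 − 2·R1
  [ 1  0  1 ]
  [ 0  1  2 ]

[[1, 0, 1], [0, 1, 2]]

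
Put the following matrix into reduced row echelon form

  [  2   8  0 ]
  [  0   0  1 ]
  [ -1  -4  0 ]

[[1, 4, 0], [0, 0, 1], [0, 0, 0]]

ρ1 ← 1/2·ρ1
  [  1   4  0 ]
  [  0   0  1 ]
  [ -1  -4  0 ]
ρ3 ← ρ3 + ρ1
  [ 1  4  0 ]
  [ 0  0  1 ]
  [ 0  0  0 ]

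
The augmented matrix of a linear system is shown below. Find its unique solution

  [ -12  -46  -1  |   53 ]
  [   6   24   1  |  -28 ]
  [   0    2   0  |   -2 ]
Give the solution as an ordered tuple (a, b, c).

Multiply ρ1 by -1/12.
Subtract 6 times ρ1 from ρ2.
Subtract 2 times ρ2 from ρ3.
Multiply ρ3 by -1.
Subtract 1/2 times ρ3 from ρ2.
Subtract 1/12 times ρ3 from ρ1.
Subtract 23/6 times ρ2 from ρ1.
Reading off the last column: a = -1/2, b = -1, c = -1.

(-1/2, -1, -1)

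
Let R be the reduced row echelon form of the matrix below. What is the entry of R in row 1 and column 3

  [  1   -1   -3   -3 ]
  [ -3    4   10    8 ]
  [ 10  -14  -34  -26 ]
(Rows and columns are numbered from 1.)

Add 3 times r1 to r2.
  [  1   -1   -3   -3 ]
  [  0    1    1   -1 ]
  [ 10  -14  -34  -26 ]
Subtract 10 times r1 from r3.
  [ 1  -1  -3  -3 ]
  [ 0   1   1  -1 ]
  [ 0  -4  -4   4 ]
Add 4 times r2 to r3.
  [ 1  -1  -3  -3 ]
  [ 0   1   1  -1 ]
  [ 0   0   0   0 ]
Add r2 to r1.
  [ 1  0  -2  -4 ]
  [ 0  1   1  -1 ]
  [ 0  0   0   0 ]

-2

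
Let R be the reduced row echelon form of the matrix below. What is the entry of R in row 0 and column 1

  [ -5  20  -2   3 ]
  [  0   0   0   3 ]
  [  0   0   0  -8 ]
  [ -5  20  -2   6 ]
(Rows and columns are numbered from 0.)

-4

R1 -> -1/5·R1
  [  1  -4  2/5  -3/5 ]
  [  0   0    0     3 ]
  [  0   0    0    -8 ]
  [ -5  20   -2     6 ]
R4 -> R4 + 5·R1
  [ 1  -4  2/5  -3/5 ]
  [ 0   0    0     3 ]
  [ 0   0    0    -8 ]
  [ 0   0    0     3 ]
R2 -> 1/3·R2
  [ 1  -4  2/5  -3/5 ]
  [ 0   0    0     1 ]
  [ 0   0    0    -8 ]
  [ 0   0    0     3 ]
R3 -> R3 + 8·R2
  [ 1  -4  2/5  -3/5 ]
  [ 0   0    0     1 ]
  [ 0   0    0     0 ]
  [ 0   0    0     3 ]
R4 -> R4 − 3·R2
  [ 1  -4  2/5  -3/5 ]
  [ 0   0    0     1 ]
  [ 0   0    0     0 ]
  [ 0   0    0     0 ]
R1 -> R1 + 3/5·R2
  [ 1  -4  2/5  0 ]
  [ 0   0    0  1 ]
  [ 0   0    0  0 ]
  [ 0   0    0  0 ]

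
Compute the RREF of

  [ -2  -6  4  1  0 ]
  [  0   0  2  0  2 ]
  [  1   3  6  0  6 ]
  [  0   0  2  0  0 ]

R1 → -1/2·R1
R3 → R3 − R1
R2 → 1/2·R2
R3 → R3 − 8·R2
R4 → R4 − 2·R2
R3 → 2·R3
R4 → -1/2·R4
R3 → R3 + 4·R4
R2 → R2 − R4
R1 → R1 + 1/2·R3
R1 → R1 + 2·R2

[[1, 3, 0, 0, 0], [0, 0, 1, 0, 0], [0, 0, 0, 1, 0], [0, 0, 0, 0, 1]]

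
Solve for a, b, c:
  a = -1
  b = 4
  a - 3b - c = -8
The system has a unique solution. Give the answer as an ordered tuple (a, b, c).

Form the augmented matrix and row-reduce:
  [ 1   0   0  |  -1 ]
  [ 0   1   0  |   4 ]
  [ 1  -3  -1  |  -8 ]
R3 ← R3 − R1
  [ 1   0   0  |  -1 ]
  [ 0   1   0  |   4 ]
  [ 0  -3  -1  |  -7 ]
R3 ← R3 + 3·R2
  [ 1  0   0  |  -1 ]
  [ 0  1   0  |   4 ]
  [ 0  0  -1  |   5 ]
R3 ← -1·R3
  [ 1  0  0  |  -1 ]
  [ 0  1  0  |   4 ]
  [ 0  0  1  |  -5 ]
Reading off the last column: a = -1, b = 4, c = -5.

(-1, 4, -5)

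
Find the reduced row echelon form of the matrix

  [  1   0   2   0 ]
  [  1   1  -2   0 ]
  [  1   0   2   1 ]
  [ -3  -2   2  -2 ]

[[1, 0, 2, 0], [0, 1, -4, 0], [0, 0, 0, 1], [0, 0, 0, 0]]

r2 -> r2 − r1
  [  1   0   2   0 ]
  [  0   1  -4   0 ]
  [  1   0   2   1 ]
  [ -3  -2   2  -2 ]
r3 -> r3 − r1
  [  1   0   2   0 ]
  [  0   1  -4   0 ]
  [  0   0   0   1 ]
  [ -3  -2   2  -2 ]
r4 -> r4 + 3·r1
  [ 1   0   2   0 ]
  [ 0   1  -4   0 ]
  [ 0   0   0   1 ]
  [ 0  -2   8  -2 ]
r4 -> r4 + 2·r2
  [ 1  0   2   0 ]
  [ 0  1  -4   0 ]
  [ 0  0   0   1 ]
  [ 0  0   0  -2 ]
r4 -> r4 + 2·r3
  [ 1  0   2  0 ]
  [ 0  1  -4  0 ]
  [ 0  0   0  1 ]
  [ 0  0   0  0 ]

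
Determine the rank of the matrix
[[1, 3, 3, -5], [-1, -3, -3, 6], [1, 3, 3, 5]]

R2 → R2 + R1
  [ 1  3  3  -5 ]
  [ 0  0  0   1 ]
  [ 1  3  3   5 ]
R3 → R3 − R1
  [ 1  3  3  -5 ]
  [ 0  0  0   1 ]
  [ 0  0  0  10 ]
R3 → R3 − 10·R2
  [ 1  3  3  -5 ]
  [ 0  0  0   1 ]
  [ 0  0  0   0 ]
R1 → R1 + 5·R2
  [ 1  3  3  0 ]
  [ 0  0  0  1 ]
  [ 0  0  0  0 ]
The reduced form has 2 nonzero rows.

rank = 2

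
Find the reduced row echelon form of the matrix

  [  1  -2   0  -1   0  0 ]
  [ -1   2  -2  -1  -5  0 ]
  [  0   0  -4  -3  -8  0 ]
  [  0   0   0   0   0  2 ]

[[1, -2, 0, 0, 2, 0], [0, 0, 1, 0, 1/2, 0], [0, 0, 0, 1, 2, 0], [0, 0, 0, 0, 0, 1]]

R2 → R2 + R1
  [ 1  -2   0  -1   0  0 ]
  [ 0   0  -2  -2  -5  0 ]
  [ 0   0  -4  -3  -8  0 ]
  [ 0   0   0   0   0  2 ]
R2 → -1/2·R2
  [ 1  -2   0  -1    0  0 ]
  [ 0   0   1   1  5/2  0 ]
  [ 0   0  -4  -3   -8  0 ]
  [ 0   0   0   0    0  2 ]
R3 → R3 + 4·R2
  [ 1  -2  0  -1    0  0 ]
  [ 0   0  1   1  5/2  0 ]
  [ 0   0  0   1    2  0 ]
  [ 0   0  0   0    0  2 ]
R4 → 1/2·R4
  [ 1  -2  0  -1    0  0 ]
  [ 0   0  1   1  5/2  0 ]
  [ 0   0  0   1    2  0 ]
  [ 0   0  0   0    0  1 ]
R2 → R2 − R3
  [ 1  -2  0  -1    0  0 ]
  [ 0   0  1   0  1/2  0 ]
  [ 0   0  0   1    2  0 ]
  [ 0   0  0   0    0  1 ]
R1 → R1 + R3
  [ 1  -2  0  0    2  0 ]
  [ 0   0  1  0  1/2  0 ]
  [ 0   0  0  1    2  0 ]
  [ 0   0  0  0    0  1 ]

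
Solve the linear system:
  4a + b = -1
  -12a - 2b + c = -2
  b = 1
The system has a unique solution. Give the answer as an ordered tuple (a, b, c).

(-1/2, 1, -6)

Form the augmented matrix and row-reduce:
  [   4   1  0  |  -1 ]
  [ -12  -2  1  |  -2 ]
  [   0   1  0  |   1 ]
Multiply ρ1 by 1/4.
  [   1  1/4  0  |  -1/4 ]
  [ -12   -2  1  |    -2 ]
  [   0    1  0  |     1 ]
Add 12 times ρ1 to ρ2.
  [ 1  1/4  0  |  -1/4 ]
  [ 0    1  1  |    -5 ]
  [ 0    1  0  |     1 ]
Subtract ρ2 from ρ3.
  [ 1  1/4   0  |  -1/4 ]
  [ 0    1   1  |    -5 ]
  [ 0    0  -1  |     6 ]
Multiply ρ3 by -1.
  [ 1  1/4  0  |  -1/4 ]
  [ 0    1  1  |    -5 ]
  [ 0    0  1  |    -6 ]
Subtract ρ3 from ρ2.
  [ 1  1/4  0  |  -1/4 ]
  [ 0    1  0  |     1 ]
  [ 0    0  1  |    -6 ]
Subtract 1/4 times ρ2 from ρ1.
  [ 1  0  0  |  -1/2 ]
  [ 0  1  0  |     1 ]
  [ 0  0  1  |    -6 ]
Reading off the last column: a = -1/2, b = 1, c = -6.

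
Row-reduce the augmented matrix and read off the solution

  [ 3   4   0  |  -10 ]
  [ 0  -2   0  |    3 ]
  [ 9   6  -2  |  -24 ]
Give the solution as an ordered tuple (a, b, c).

(-4/3, -3/2, 3/2)

R1 → 1/3·R1
  [ 1  4/3   0  |  -10/3 ]
  [ 0   -2   0  |      3 ]
  [ 9    6  -2  |    -24 ]
R3 → R3 − 9·R1
  [ 1  4/3   0  |  -10/3 ]
  [ 0   -2   0  |      3 ]
  [ 0   -6  -2  |      6 ]
R2 → -1/2·R2
  [ 1  4/3   0  |  -10/3 ]
  [ 0    1   0  |   -3/2 ]
  [ 0   -6  -2  |      6 ]
R3 → R3 + 6·R2
  [ 1  4/3   0  |  -10/3 ]
  [ 0    1   0  |   -3/2 ]
  [ 0    0  -2  |     -3 ]
R3 → -1/2·R3
  [ 1  4/3  0  |  -10/3 ]
  [ 0    1  0  |   -3/2 ]
  [ 0    0  1  |    3/2 ]
R1 → R1 − 4/3·R2
  [ 1  0  0  |  -4/3 ]
  [ 0  1  0  |  -3/2 ]
  [ 0  0  1  |   3/2 ]
Reading off the last column: a = -4/3, b = -3/2, c = 3/2.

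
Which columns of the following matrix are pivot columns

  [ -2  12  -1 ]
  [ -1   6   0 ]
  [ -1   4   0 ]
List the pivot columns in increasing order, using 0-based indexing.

0, 1, 2

ρ1 -> -1/2·ρ1
ρ2 -> ρ2 + ρ1
ρ3 -> ρ3 + ρ1
ρ2 <-> ρ3
ρ2 -> -1/2·ρ2
ρ3 -> 2·ρ3
ρ2 -> ρ2 + 1/4·ρ3
ρ1 -> ρ1 − 1/2·ρ3
ρ1 -> ρ1 + 6·ρ2
Pivot columns are the columns containing a leading 1.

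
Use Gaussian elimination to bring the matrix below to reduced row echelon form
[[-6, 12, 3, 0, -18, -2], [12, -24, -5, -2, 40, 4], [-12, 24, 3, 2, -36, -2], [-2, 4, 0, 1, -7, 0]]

[[1, -2, 0, 0, 2, 0], [0, 0, 1, 0, -2, 0], [0, 0, 0, 1, -3, 0], [0, 0, 0, 0, 0, 1]]

r1 := -1/6·r1
  [   1   -2  -1/2   0    3  1/3 ]
  [  12  -24    -5  -2   40    4 ]
  [ -12   24     3   2  -36   -2 ]
  [  -2    4     0   1   -7    0 ]
r2 := r2 − 12·r1
  [   1  -2  -1/2   0    3  1/3 ]
  [   0   0     1  -2    4    0 ]
  [ -12  24     3   2  -36   -2 ]
  [  -2   4     0   1   -7    0 ]
r3 := r3 + 12·r1
  [  1  -2  -1/2   0   3  1/3 ]
  [  0   0     1  -2   4    0 ]
  [  0   0    -3   2   0    2 ]
  [ -2   4     0   1  -7    0 ]
r4 := r4 + 2·r1
  [ 1  -2  -1/2   0   3  1/3 ]
  [ 0   0     1  -2   4    0 ]
  [ 0   0    -3   2   0    2 ]
  [ 0   0    -1   1  -1  2/3 ]
r3 := r3 + 3·r2
  [ 1  -2  -1/2   0   3  1/3 ]
  [ 0   0     1  -2   4    0 ]
  [ 0   0     0  -4  12    2 ]
  [ 0   0    -1   1  -1  2/3 ]
r4 := r4 + r2
  [ 1  -2  -1/2   0   3  1/3 ]
  [ 0   0     1  -2   4    0 ]
  [ 0   0     0  -4  12    2 ]
  [ 0   0     0  -1   3  2/3 ]
r3 := -1/4·r3
  [ 1  -2  -1/2   0   3   1/3 ]
  [ 0   0     1  -2   4     0 ]
  [ 0   0     0   1  -3  -1/2 ]
  [ 0   0     0  -1   3   2/3 ]
r4 := r4 + r3
  [ 1  -2  -1/2   0   3   1/3 ]
  [ 0   0     1  -2   4     0 ]
  [ 0   0     0   1  -3  -1/2 ]
  [ 0   0     0   0   0   1/6 ]
r4 := 6·r4
  [ 1  -2  -1/2   0   3   1/3 ]
  [ 0   0     1  -2   4     0 ]
  [ 0   0     0   1  -3  -1/2 ]
  [ 0   0     0   0   0     1 ]
r3 := r3 + 1/2·r4
  [ 1  -2  -1/2   0   3  1/3 ]
  [ 0   0     1  -2   4    0 ]
  [ 0   0     0   1  -3    0 ]
  [ 0   0     0   0   0    1 ]
r1 := r1 − 1/3·r4
  [ 1  -2  -1/2   0   3  0 ]
  [ 0   0     1  -2   4  0 ]
  [ 0   0     0   1  -3  0 ]
  [ 0   0     0   0   0  1 ]
r2 := r2 + 2·r3
  [ 1  -2  -1/2  0   3  0 ]
  [ 0   0     1  0  -2  0 ]
  [ 0   0     0  1  -3  0 ]
  [ 0   0     0  0   0  1 ]
r1 := r1 + 1/2·r2
  [ 1  -2  0  0   2  0 ]
  [ 0   0  1  0  -2  0 ]
  [ 0   0  0  1  -3  0 ]
  [ 0   0  0  0   0  1 ]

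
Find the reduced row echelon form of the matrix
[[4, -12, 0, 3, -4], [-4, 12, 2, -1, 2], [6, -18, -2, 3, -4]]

r1 -> 1/4·r1
  [  1   -3   0  3/4  -1 ]
  [ -4   12   2   -1   2 ]
  [  6  -18  -2    3  -4 ]
r2 -> r2 + 4·r1
  [ 1   -3   0  3/4  -1 ]
  [ 0    0   2    2  -2 ]
  [ 6  -18  -2    3  -4 ]
r3 -> r3 − 6·r1
  [ 1  -3   0   3/4  -1 ]
  [ 0   0   2     2  -2 ]
  [ 0   0  -2  -3/2   2 ]
r2 -> 1/2·r2
  [ 1  -3   0   3/4  -1 ]
  [ 0   0   1     1  -1 ]
  [ 0   0  -2  -3/2   2 ]
r3 -> r3 + 2·r2
  [ 1  -3  0  3/4  -1 ]
  [ 0   0  1    1  -1 ]
  [ 0   0  0  1/2   0 ]
r3 -> 2·r3
  [ 1  -3  0  3/4  -1 ]
  [ 0   0  1    1  -1 ]
  [ 0   0  0    1   0 ]
r2 -> r2 − r3
  [ 1  -3  0  3/4  -1 ]
  [ 0   0  1    0  -1 ]
  [ 0   0  0    1   0 ]
r1 -> r1 − 3/4·r3
  [ 1  -3  0  0  -1 ]
  [ 0   0  1  0  -1 ]
  [ 0   0  0  1   0 ]

[[1, -3, 0, 0, -1], [0, 0, 1, 0, -1], [0, 0, 0, 1, 0]]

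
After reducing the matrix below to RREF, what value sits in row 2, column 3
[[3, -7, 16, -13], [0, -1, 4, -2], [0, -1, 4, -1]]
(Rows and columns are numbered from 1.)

Multiply ρ1 by 1/3.
  [ 1  -7/3  16/3  -13/3 ]
  [ 0    -1     4     -2 ]
  [ 0    -1     4     -1 ]
Multiply ρ2 by -1.
  [ 1  -7/3  16/3  -13/3 ]
  [ 0     1    -4      2 ]
  [ 0    -1     4     -1 ]
Add ρ2 to ρ3.
  [ 1  -7/3  16/3  -13/3 ]
  [ 0     1    -4      2 ]
  [ 0     0     0      1 ]
Subtract 2 times ρ3 from ρ2.
  [ 1  -7/3  16/3  -13/3 ]
  [ 0     1    -4      0 ]
  [ 0     0     0      1 ]
Add 13/3 times ρ3 to ρ1.
  [ 1  -7/3  16/3  0 ]
  [ 0     1    -4  0 ]
  [ 0     0     0  1 ]
Add 7/3 times ρ2 to ρ1.
  [ 1  0  -4  0 ]
  [ 0  1  -4  0 ]
  [ 0  0   0  1 ]

-4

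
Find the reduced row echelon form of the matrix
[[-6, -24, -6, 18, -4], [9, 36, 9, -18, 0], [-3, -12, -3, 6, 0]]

R1 ← -1/6·R1
R2 ← R2 − 9·R1
R3 ← R3 + 3·R1
R2 ← 1/9·R2
R3 ← R3 + 3·R2
R1 ← R1 + 3·R2

[[1, 4, 1, 0, -4/3], [0, 0, 0, 1, -2/3], [0, 0, 0, 0, 0]]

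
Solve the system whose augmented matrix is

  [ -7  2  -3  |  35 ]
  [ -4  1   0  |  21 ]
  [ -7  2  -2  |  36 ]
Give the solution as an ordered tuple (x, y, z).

(-4, 5, 1)

R1 := -1/7·R1
  [  1  -2/7  3/7  |  -5 ]
  [ -4     1    0  |  21 ]
  [ -7     2   -2  |  36 ]
R2 := R2 + 4·R1
  [  1  -2/7   3/7  |  -5 ]
  [  0  -1/7  12/7  |   1 ]
  [ -7     2    -2  |  36 ]
R3 := R3 + 7·R1
  [ 1  -2/7   3/7  |  -5 ]
  [ 0  -1/7  12/7  |   1 ]
  [ 0     0     1  |   1 ]
R2 := -7·R2
  [ 1  -2/7  3/7  |  -5 ]
  [ 0     1  -12  |  -7 ]
  [ 0     0    1  |   1 ]
R2 := R2 + 12·R3
  [ 1  -2/7  3/7  |  -5 ]
  [ 0     1    0  |   5 ]
  [ 0     0    1  |   1 ]
R1 := R1 − 3/7·R3
  [ 1  -2/7  0  |  -38/7 ]
  [ 0     1  0  |      5 ]
  [ 0     0  1  |      1 ]
R1 := R1 + 2/7·R2
  [ 1  0  0  |  -4 ]
  [ 0  1  0  |   5 ]
  [ 0  0  1  |   1 ]
Reading off the last column: x = -4, y = 5, z = 1.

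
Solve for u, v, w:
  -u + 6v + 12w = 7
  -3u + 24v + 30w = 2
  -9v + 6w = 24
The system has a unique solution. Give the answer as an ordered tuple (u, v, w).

Form the augmented matrix and row-reduce:
  [ -1   6  12  |   7 ]
  [ -3  24  30  |   2 ]
  [  0  -9   6  |  24 ]
Multiply r1 by -1.
  [  1  -6  -12  |  -7 ]
  [ -3  24   30  |   2 ]
  [  0  -9    6  |  24 ]
Add 3 times r1 to r2.
  [ 1  -6  -12  |   -7 ]
  [ 0   6   -6  |  -19 ]
  [ 0  -9    6  |   24 ]
Multiply r2 by 1/6.
  [ 1  -6  -12  |     -7 ]
  [ 0   1   -1  |  -19/6 ]
  [ 0  -9    6  |     24 ]
Add 9 times r2 to r3.
  [ 1  -6  -12  |     -7 ]
  [ 0   1   -1  |  -19/6 ]
  [ 0   0   -3  |   -9/2 ]
Multiply r3 by -1/3.
  [ 1  -6  -12  |     -7 ]
  [ 0   1   -1  |  -19/6 ]
  [ 0   0    1  |    3/2 ]
Add r3 to r2.
  [ 1  -6  -12  |    -7 ]
  [ 0   1    0  |  -5/3 ]
  [ 0   0    1  |   3/2 ]
Add 12 times r3 to r1.
  [ 1  -6  0  |    11 ]
  [ 0   1  0  |  -5/3 ]
  [ 0   0  1  |   3/2 ]
Add 6 times r2 to r1.
  [ 1  0  0  |     1 ]
  [ 0  1  0  |  -5/3 ]
  [ 0  0  1  |   3/2 ]
Reading off the last column: u = 1, v = -5/3, w = 3/2.

(1, -5/3, 3/2)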